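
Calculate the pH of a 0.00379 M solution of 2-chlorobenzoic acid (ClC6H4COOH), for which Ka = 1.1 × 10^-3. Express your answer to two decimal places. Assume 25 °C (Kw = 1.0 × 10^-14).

ClC6H4COOH ⇌ ClC6H4COO- + H+
From the ICE table, Ka = [H+]²/(0.00379 − [H+]) = 1.1 × 10^-3.
The 5% rule fails; solving [H+]² + Ka·[H+] − Ka·C₀ = 0 exactly:
[H+] = [−0.0011 + √(0.0011² + 1.67e-05)]/2 = 1.56 × 10^-3 M
pH = −log(1.56 × 10^-3) = 2.81

pH = 2.81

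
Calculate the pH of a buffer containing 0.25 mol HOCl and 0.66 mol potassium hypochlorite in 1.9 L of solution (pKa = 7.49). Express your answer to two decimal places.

pH = pKa + log([A⁻]/[HA]) = 7.49 + log(0.66/0.25)
pH = 7.49 + (+0.422) = 7.91

pH = 7.91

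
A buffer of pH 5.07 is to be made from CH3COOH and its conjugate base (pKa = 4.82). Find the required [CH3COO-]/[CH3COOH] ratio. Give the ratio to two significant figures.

pH = pKa + log(r) ⇒ log(r) = 5.07 − 4.82 = +0.25
r = [CH3COO-]/[CH3COOH] = 10^(+0.25) = 1.78

ratio = 1.8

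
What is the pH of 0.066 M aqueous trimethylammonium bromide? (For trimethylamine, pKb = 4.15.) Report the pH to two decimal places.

(CH3)3NH+ is the conjugate acid of the weak base (CH3)3N.
Kb = 10^(−4.15) = 7.08 × 10^-5
Ka = Kw/Kb = 1.0×10^-14 / 7.08 × 10^-5 = 1.41 × 10^-10
From the ICE table, Ka = [H+]²/(0.066 − [H+]) = 1.41 × 10^-10.
Neglecting [H+] in the denominator: [H+] = √(1.41 × 10^-10 × 0.066) = 3.05 × 10^-6 M
Check: 0.0046% ionized — well under 5%, approximation valid.
pH = −log[H+] = −log(3.05 × 10^-6) = 5.52

pH = 5.52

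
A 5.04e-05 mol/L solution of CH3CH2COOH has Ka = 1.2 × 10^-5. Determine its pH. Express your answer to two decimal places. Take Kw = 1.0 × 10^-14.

CH3CH2COOH ⇌ CH3CH2COO- + H+
Ka = x²/(5.04e-05 − x) = 1.2 × 10^-5
The 5% rule fails; solving x² + Ka·x − Ka·C₀ = 0 exactly:
x = (−Ka + √(Ka² + 4·Ka·C₀))/2 = 1.93 × 10^-5 M
pH = −log[H+] = −log(1.93 × 10^-5) = 4.71

pH = 4.71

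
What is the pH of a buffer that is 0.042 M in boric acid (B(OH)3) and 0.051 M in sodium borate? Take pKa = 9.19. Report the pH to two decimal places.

Using pH = pKa + log([base]/[acid]) with [base]/[acid] = 0.051/0.042:
pH = 9.19 + (+0.084) = 9.27

pH = 9.27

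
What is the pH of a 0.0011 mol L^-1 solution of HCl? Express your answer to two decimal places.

HCl is a strong acid and dissociates completely, so [H+] = 0.0011 M.
pH = -log(0.0011) = 2.96

pH = 2.96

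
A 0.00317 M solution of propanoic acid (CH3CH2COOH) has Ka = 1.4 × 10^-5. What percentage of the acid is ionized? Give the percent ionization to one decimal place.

6.4%

CH3CH2COOH ⇌ CH3CH2COO- + H+; let x = [H+] at equilibrium.
Solve x² + 1.4e-05x − 4.44e-08 = 0 → x = 2.04 × 10^-4 M
% ionization = x/C₀ × 100% = 2.04 × 10^-4/0.00317 × 100% = 6.4%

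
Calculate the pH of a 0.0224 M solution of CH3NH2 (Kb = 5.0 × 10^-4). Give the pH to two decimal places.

CH3NH2 + H2O ⇌ CH3NH3+ + OH-
From the ICE table, Kb = [OH-]²/(0.0224 − [OH-]) = 5.0 × 10^-4.
[OH-] is not negligible relative to C₀; solve [OH-]² + 0.0005·[OH-] − 1.12e-05 = 0.
[OH-] = (−Kb + √(Kb² + 4·Kb·C₀))/2 = 3.11 × 10^-3 M
pOH = −log(3.11 × 10^-3) = 2.51; pH = 14.00 − 2.51 = 11.49

pH = 11.49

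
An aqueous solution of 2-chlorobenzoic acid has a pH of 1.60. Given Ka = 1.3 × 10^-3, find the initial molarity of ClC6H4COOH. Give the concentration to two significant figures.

C₀ = 5.1 × 10^-1 M

[H+] = 10^(-1.60) = 2.51 × 10^-2 M = x
Ka = x²/(C₀ − x) ⇒ C₀ = x + x²/Ka
C₀ = 2.51 × 10^-2 + (2.51 × 10^-2)²/(1.3 × 10^-3) = 5.10 × 10^-1 M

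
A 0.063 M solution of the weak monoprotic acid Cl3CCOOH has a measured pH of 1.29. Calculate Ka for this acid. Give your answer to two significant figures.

Ka = 2.2 × 10^-1

[H+] = 10^(-1.29) = 5.13 × 10^-2 M
At equilibrium [HA] = 0.063 − 5.13 × 10^-2 = 1.17 × 10^-2 M
Ka = [H+][A-]/[HA] = (5.13 × 10^-2)² / 1.17 × 10^-2 = 2.2 × 10^-1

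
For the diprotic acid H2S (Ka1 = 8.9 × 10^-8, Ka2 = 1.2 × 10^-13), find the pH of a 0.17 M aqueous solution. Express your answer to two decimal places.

Ka1 ≫ Ka2, so treat the first dissociation as the only significant source of H+.
Ka1 = x²/(0.17 − x) = 8.9 × 10^-8
x ≈ √(8.9 × 10^-8 × 0.17) = 1.23 × 10^-4 M
pH = −log(1.23 × 10^-4) = 3.91

pH = 3.91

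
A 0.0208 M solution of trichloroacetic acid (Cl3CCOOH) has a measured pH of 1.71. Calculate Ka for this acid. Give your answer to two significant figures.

Ka = 2.9 × 10^-1

[H+] = 10^(-1.71) = 1.95 × 10^-2 M
At equilibrium [HA] = 0.0208 − 1.95 × 10^-2 = 1.30 × 10^-3 M
Ka = [H+][A-]/[HA] = (1.95 × 10^-2)² / 1.30 × 10^-3 = 2.9 × 10^-1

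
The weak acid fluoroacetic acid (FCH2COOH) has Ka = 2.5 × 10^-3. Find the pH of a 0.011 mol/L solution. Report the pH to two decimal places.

FCH2COOH ⇌ FCH2COO- + H+
Ka = x²/(0.011 − x) = 2.5 × 10^-3
x is not negligible relative to C₀; solve x² + 0.0025·x − 2.75e-05 = 0.
x = (−Ka + √(Ka² + 4·Ka·C₀))/2 = 4.14 × 10^-3 M
pH = −log[H+] = −log(4.14 × 10^-3) = 2.38

pH = 2.38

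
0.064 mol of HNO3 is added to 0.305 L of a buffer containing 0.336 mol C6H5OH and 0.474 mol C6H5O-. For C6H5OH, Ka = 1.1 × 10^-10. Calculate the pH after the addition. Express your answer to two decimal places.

pH = 9.97

Added H+ converts C6H5O- to C6H5OH: C6H5OH → 0.4 mol, C6H5O- → 0.41 mol.
pKa = −log(1.1 × 10^-10) = 9.959
Henderson–Hasselbalch with mole ratio 0.41/0.4: pH = 9.959 + (+0.011)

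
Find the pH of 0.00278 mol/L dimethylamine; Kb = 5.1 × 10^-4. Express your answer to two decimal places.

pH = 10.98

(CH3)2NH + H2O ⇌ (CH3)2NH2+ + OH-
Kb = [OH-]²/(0.00278 − [OH-]) = 5.1 × 10^-4
Here C₀/Kb ≈ 5.45, so the small-[OH-] approximation fails. Use the quadratic:
[OH-] = [−0.00051 + √(0.00051² + 5.67e-06)]/2 = 9.63 × 10^-4 M
pOH = 3.02, so pH = 14.00 − pOH = 10.98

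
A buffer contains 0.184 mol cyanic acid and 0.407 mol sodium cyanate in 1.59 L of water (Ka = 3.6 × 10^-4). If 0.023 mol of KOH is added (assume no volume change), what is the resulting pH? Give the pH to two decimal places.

pH = 3.87

After neutralization: n(HOCN) = 0.161 mol, n(OCN-) = 0.43 mol.
pKa = −log(3.6 × 10^-4) = 3.444
pH = pKa + log(n_OCN-/n_HOCN) = 3.444 + log(0.43/0.161) = 3.444 + (+0.427)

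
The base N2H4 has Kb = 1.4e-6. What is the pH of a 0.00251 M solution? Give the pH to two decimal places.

N2H4 + H2O ⇌ N2H5+ + OH-
Let x = [OH-] at equilibrium. Kb = x²/(0.00251 − x).
Since Kb ≪ C₀, x ≈ √(Kb·C₀) = 5.93 × 10^-5 M.
(x/C₀ = 2.4% < 5%, so the approximation holds.)
pOH = −log(5.93 × 10^-5) = 4.23; pH = 14.00 − 4.23 = 9.77

pH = 9.77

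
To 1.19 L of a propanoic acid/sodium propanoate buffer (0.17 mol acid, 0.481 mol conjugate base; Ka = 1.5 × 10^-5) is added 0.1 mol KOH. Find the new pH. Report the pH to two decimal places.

OH- converts CH3CH2COOH to CH3CH2COO-: CH3CH2COOH → 0.07 mol, CH3CH2COO- → 0.581 mol.
pKa = −log(1.5 × 10^-5) = 4.824
pH = pKa + log(n_CH3CH2COO-/n_CH3CH2COOH) = 4.824 + log(0.581/0.07) = 4.824 + (+0.919)

pH = 5.74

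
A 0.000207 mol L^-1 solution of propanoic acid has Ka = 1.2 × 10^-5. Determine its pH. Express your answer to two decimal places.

CH3CH2COOH ⇌ CH3CH2COO- + H+
Ka = x²/(0.000207 − x) = 1.2 × 10^-5
x is not negligible relative to C₀; solve x² + 1.2e-05·x − 2.48e-09 = 0.
x = [−1.2e-05 + √(1.2e-05² + 9.94e-09)]/2 = 4.42 × 10^-5 M
pH = −log(4.42 × 10^-5) = 4.35

pH = 4.35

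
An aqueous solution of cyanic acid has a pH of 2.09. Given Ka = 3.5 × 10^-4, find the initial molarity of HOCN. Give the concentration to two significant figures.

[H+] = 10^(-2.09) = 8.13 × 10^-3 M = x
Ka = x²/(C₀ − x) ⇒ C₀ = x + x²/Ka
C₀ = 8.13 × 10^-3 + (8.13 × 10^-3)²/(3.5 × 10^-4) = 1.97 × 10^-1 M

C₀ = 2.0 × 10^-1 M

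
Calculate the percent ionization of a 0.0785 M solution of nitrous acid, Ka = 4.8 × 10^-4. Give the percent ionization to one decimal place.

HNO2 ⇌ NO2- + H+; let x = [H+] at equilibrium.
Ka = x²/(C₀ − x); solving the quadratic gives x = 5.90 × 10^-3 M.
% ionization = x/C₀ × 100% = 5.90 × 10^-3/0.0785 × 100% = 7.5%

7.5%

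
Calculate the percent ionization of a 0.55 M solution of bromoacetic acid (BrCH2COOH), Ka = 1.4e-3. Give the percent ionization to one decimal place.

4.9%

BrCH2COOH ⇌ BrCH2COO- + H+; let x = [H+] at equilibrium.
Ka = x²/(C₀ − x); solving the quadratic gives x = 2.71 × 10^-2 M.
Fraction ionized = 2.71 × 10^-2 / 0.55 = 0.0493 → 4.9%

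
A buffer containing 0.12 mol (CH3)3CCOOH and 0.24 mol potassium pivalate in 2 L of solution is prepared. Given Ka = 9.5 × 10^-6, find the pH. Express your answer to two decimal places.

pH = 5.32

pKa = −log(9.5 × 10^-6) = 5.022
pH = pKa + log([A⁻]/[HA]) = 5.022 + log(0.24/0.12)
pH = 5.022 + (+0.301) = 5.32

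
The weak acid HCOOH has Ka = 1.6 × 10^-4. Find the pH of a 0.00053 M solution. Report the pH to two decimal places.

pH = 3.65

HCOOH ⇌ HCOO- + H+
Ka = [H+]²/(0.00053 − [H+]) = 1.6 × 10^-4
The 5% rule fails; solving [H+]² + Ka·[H+] − Ka·C₀ = 0 exactly:
[H+] = (−Ka + √(Ka² + 4·Ka·C₀))/2 = 2.22 × 10^-4 M
pH = −log(2.22 × 10^-4) = 3.65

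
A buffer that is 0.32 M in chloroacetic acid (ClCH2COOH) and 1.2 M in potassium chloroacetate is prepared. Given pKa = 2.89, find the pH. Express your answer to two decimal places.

Henderson–Hasselbalch: pH = pKa + log([ClCH2COO-]/[ClCH2COOH]) = 2.89 + log(1.2/0.32)
pH = 2.89 + (+0.574) = 3.46

pH = 3.46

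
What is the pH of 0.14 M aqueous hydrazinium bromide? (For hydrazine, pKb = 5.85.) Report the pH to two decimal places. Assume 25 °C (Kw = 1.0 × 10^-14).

N2H5+ is the conjugate acid of the weak base N2H4.
Kb = 10^(−5.85) = 1.41 × 10^-6
Ka = Kw/Kb = 1.0×10^-14 / 1.41 × 10^-6 = 7.09 × 10^-9
Ka = x²/(0.14 − x) = 7.09 × 10^-9
Assume x ≪ 0.14: x ≈ √(7.09 × 10^-9 × 0.14) = 3.15 × 10^-5 M
pH = −log(3.15 × 10^-5) = 4.50

pH = 4.50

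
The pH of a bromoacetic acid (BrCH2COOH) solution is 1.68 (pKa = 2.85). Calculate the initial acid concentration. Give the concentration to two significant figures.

C₀ = 3.3 × 10^-1 M

[H+] = 10^(-1.68) = 2.09 × 10^-2 M = x
Ka = 10^(−2.85) = 1.41 × 10^-3
Ka = x²/(C₀ − x) ⇒ C₀ = x + x²/Ka
C₀ = 2.09 × 10^-2 + (2.09 × 10^-2)²/(1.41 × 10^-3) = 3.31 × 10^-1 M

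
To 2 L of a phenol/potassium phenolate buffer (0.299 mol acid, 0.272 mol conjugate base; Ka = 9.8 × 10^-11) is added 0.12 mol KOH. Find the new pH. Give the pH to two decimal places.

OH- converts C6H5OH to C6H5O-: C6H5OH → 0.179 mol, C6H5O- → 0.392 mol.
pKa = −log(9.8 × 10^-11) = 10.009
pH = pKa + log(n_C6H5O-/n_C6H5OH) = 10.009 + log(0.392/0.179) = 10.009 + (+0.340)

pH = 10.35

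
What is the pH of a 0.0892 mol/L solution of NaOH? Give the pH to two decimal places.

pH = 12.95

NaOH is a strong base; [OH-] = 0.0892 M.
pOH = -log(0.0892) = 1.05
pH = 14.00 - 1.05 = 12.95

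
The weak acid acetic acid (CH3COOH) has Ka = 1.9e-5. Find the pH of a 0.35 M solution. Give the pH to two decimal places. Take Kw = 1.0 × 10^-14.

pH = 2.59

CH3COOH ⇌ CH3COO- + H+
From the ICE table, Ka = x²/(0.35 − x) = 1.9 × 10^-5.
Neglecting x in the denominator: x = √(1.9 × 10^-5 × 0.35) = 2.58 × 10^-3 M
(x/C₀ = 0.74% < 5%, so the approximation holds.)
pH = −log[H+] = −log(2.58 × 10^-3) = 2.59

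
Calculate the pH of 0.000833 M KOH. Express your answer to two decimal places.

pH = 10.92

KOH is a strong base; [OH-] = 0.000833 M.
pOH = -log(0.000833) = 3.08
pH = 14.00 - 3.08 = 10.92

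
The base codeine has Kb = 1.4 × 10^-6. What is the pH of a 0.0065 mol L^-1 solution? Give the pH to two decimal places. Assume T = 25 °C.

C18H21NO3 + H2O ⇌ C18H22NO3+ + OH-
From the ICE table, Kb = [OH-]²/(0.0065 − [OH-]) = 1.4 × 10^-6.
Neglecting [OH-] in the denominator: [OH-] = √(1.4 × 10^-6 × 0.0065) = 9.54 × 10^-5 M
pOH = 4.02, so pH = 14.00 − pOH = 9.98

pH = 9.98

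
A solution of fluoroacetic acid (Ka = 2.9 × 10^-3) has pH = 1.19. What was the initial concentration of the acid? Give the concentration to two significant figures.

C₀ = 1.5 M

[H+] = 10^(-1.19) = 6.46 × 10^-2 M = x
Ka = x²/(C₀ − x) ⇒ C₀ = x + x²/Ka
C₀ = 6.46 × 10^-2 + (6.46 × 10^-2)²/(2.9 × 10^-3) = 1.50 M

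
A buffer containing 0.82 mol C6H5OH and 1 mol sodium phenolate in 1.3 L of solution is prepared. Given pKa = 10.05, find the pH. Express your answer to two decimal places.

Using pH = pKa + log([base]/[acid]) with [base]/[acid] = 1/0.82:
pH = 10.05 + (+0.086) = 10.14

pH = 10.14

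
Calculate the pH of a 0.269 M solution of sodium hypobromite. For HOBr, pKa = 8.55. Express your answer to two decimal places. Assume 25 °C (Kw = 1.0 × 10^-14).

pH = 10.99

OBr- is the conjugate base of the weak acid HOBr.
Ka = 10^(−8.55) = 2.82 × 10^-9
Kb = Kw/Ka = 1.0×10^-14 / 2.82 × 10^-9 = 3.55 × 10^-6
From the ICE table, Kb = x²/(0.269 − x) = 3.55 × 10^-6.
Neglecting x in the denominator: x = √(3.55 × 10^-6 × 0.269) = 9.77 × 10^-4 M
pOH = −log(9.77 × 10^-4) = 3.01; pH = 14.00 − 3.01 = 10.99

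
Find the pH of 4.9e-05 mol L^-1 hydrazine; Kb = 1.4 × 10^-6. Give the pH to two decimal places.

N2H4 + H2O ⇌ N2H5+ + OH-
From the ICE table, Kb = [OH-]²/(4.9e-05 − [OH-]) = 1.4 × 10^-6.
Here C₀/Kb ≈ 35, so the small-[OH-] approximation fails. Use the quadratic:
[OH-] = (−Kb + √(Kb² + 4·Kb·C₀))/2 = 7.61 × 10^-6 M
pOH = 5.12, so pH = 14.00 − pOH = 8.88

pH = 8.88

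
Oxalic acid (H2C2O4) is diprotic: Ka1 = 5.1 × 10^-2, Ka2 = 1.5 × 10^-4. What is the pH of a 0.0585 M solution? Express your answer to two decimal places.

Since Ka1 ≫ Ka2, the first ionization dominates [H+].
Ka1 = x²/(0.0585 − x) = 5.1 × 10^-2
Solving the quadratic: x = (−Ka1 + √(Ka1² + 4·Ka1·C₀))/2 = 3.48 × 10^-2 M
pH = −log(3.48 × 10^-2) = 1.46

pH = 1.46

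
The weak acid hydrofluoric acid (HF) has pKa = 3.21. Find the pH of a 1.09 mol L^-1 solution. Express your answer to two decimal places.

HF ⇌ F- + H+
Ka = 10^(−3.21) = 6.17 × 10^-4
Let x = [H+] at equilibrium. Ka = x²/(1.09 − x).
Since Ka ≪ C₀, x ≈ √(Ka·C₀) = 2.59 × 10^-2 M.
Check: 2.4% ionized — well under 5%, approximation valid.
pH = −log[H+] = −log(2.59 × 10^-2) = 1.59

pH = 1.59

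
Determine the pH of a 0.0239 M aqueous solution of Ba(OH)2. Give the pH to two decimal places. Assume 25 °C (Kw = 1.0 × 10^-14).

Ba(OH)2 is a strong base (each formula unit releases 2 OH-); [OH-] = 0.0478 M.
pOH = -log(0.0478) = 1.32
pH = 14.00 - 1.32 = 12.68

pH = 12.68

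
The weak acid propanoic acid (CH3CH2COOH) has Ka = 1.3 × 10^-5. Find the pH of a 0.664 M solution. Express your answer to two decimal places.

pH = 2.53

CH3CH2COOH ⇌ CH3CH2COO- + H+
From the ICE table, Ka = [H+]²/(0.664 − [H+]) = 1.3 × 10^-5.
Neglecting [H+] in the denominator: [H+] = √(1.3 × 10^-5 × 0.664) = 2.94 × 10^-3 M
Check: 0.44% ionized — well under 5%, approximation valid.
pH = −log(2.94 × 10^-3) = 2.53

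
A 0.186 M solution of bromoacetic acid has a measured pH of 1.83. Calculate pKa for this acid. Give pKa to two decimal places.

pKa = 2.89

[H+] = 10^(-1.83) = 1.48 × 10^-2 M
At equilibrium [HA] = 0.186 − 1.48 × 10^-2 = 1.71 × 10^-1 M
Ka = [H+][A-]/[HA] = (1.48 × 10^-2)² / 1.71 × 10^-1 = 1.28 × 10^-3
pKa = -log(1.28 × 10^-3) = 2.89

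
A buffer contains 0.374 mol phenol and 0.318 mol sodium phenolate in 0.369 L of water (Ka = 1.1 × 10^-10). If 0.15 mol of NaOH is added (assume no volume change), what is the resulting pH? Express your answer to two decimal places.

After neutralization: n(C6H5OH) = 0.224 mol, n(C6H5O-) = 0.468 mol.
pKa = −log(1.1 × 10^-10) = 9.959
pH = pKa + log(n_C6H5O-/n_C6H5OH) = 9.959 + log(0.468/0.224) = 9.959 + (+0.320)

pH = 10.28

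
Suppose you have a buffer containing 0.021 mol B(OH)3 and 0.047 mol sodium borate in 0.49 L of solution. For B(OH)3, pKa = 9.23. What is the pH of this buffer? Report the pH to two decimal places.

pH = 9.58

Henderson–Hasselbalch: pH = pKa + log([B(OH)4-]/[B(OH)3]) = 9.23 + log(0.047/0.021)
pH = 9.23 + (+0.350) = 9.58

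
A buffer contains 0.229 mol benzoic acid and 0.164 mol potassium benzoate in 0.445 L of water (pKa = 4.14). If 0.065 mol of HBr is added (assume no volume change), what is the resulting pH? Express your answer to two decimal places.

pH = 3.67

After neutralization: n(C6H5COOH) = 0.294 mol, n(C6H5COO-) = 0.099 mol.
Henderson–Hasselbalch with mole ratio 0.099/0.294: pH = 4.14 + (-0.473)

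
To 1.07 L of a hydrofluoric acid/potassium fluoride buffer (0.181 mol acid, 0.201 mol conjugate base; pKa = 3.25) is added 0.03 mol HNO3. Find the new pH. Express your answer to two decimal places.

Added H+ converts F- to HF: HF → 0.211 mol, F- → 0.171 mol.
pH = pKa + log(n_F-/n_HF) = 3.25 + log(0.171/0.211) = 3.25 + (-0.091)

pH = 3.16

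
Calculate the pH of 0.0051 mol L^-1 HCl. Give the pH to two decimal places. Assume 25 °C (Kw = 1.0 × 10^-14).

HCl is a strong acid and dissociates completely, so [H+] = 0.0051 M.
pH = -log(0.0051) = 2.29

pH = 2.29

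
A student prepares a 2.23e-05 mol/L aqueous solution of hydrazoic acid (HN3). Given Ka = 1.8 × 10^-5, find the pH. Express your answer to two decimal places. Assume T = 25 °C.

pH = 4.89

HN3 ⇌ N3- + H+
Ka = [H+]²/(2.23e-05 − [H+]) = 1.8 × 10^-5
The 5% rule fails; solving [H+]² + Ka·[H+] − Ka·C₀ = 0 exactly:
[H+] = (−Ka + √(Ka² + 4·Ka·C₀))/2 = 1.30 × 10^-5 M
pH = −log(1.30 × 10^-5) = 4.89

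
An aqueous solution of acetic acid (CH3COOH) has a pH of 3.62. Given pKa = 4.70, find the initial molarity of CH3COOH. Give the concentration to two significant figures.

C₀ = 3.1 × 10^-3 M

[H+] = 10^(-3.62) = 2.40 × 10^-4 M = x
Ka = 10^(−4.70) = 2.00 × 10^-5
Ka = x²/(C₀ − x) ⇒ C₀ = x + x²/Ka
C₀ = 2.40 × 10^-4 + (2.40 × 10^-4)²/(2.00 × 10^-5) = 3.12 × 10^-3 M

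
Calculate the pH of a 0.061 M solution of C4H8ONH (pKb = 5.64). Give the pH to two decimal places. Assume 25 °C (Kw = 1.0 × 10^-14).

pH = 10.57

C4H8ONH + H2O ⇌ C4H8ONH2+ + OH-
Kb = 10^(−5.64) = 2.29 × 10^-6
From the ICE table, Kb = x²/(0.061 − x) = 2.29 × 10^-6.
Assume x ≪ 0.061: x ≈ √(2.29 × 10^-6 × 0.061) = 3.74 × 10^-4 M
Check: 0.61% ionized — well under 5%, approximation valid.
pOH = 3.43, so pH = 14.00 − pOH = 10.57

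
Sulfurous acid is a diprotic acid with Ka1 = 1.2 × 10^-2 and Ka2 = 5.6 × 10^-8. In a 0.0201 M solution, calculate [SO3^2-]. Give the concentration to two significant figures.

5.6 × 10^-8 M

First ionization gives [H+] ≈ [HSO3-] = 1.06 × 10^-2 M.
Second step: Ka2 = [H+][SO3^2-]/[HSO3-] ≈ [SO3^2-] (since [H+] ≈ [HSO3-]).
So [SO3^2-] ≈ Ka2.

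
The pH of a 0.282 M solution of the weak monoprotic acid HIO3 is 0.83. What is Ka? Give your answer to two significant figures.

Ka = 1.6 × 10^-1

[H+] = 10^(-0.83) = 1.48 × 10^-1 M
At equilibrium [HA] = 0.282 − 1.48 × 10^-1 = 1.34 × 10^-1 M
Ka = [H+][A-]/[HA] = (1.48 × 10^-1)² / 1.34 × 10^-1 = 1.6 × 10^-1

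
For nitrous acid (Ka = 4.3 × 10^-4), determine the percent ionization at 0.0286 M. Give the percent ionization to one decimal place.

HNO2 ⇌ NO2- + H+; let x = [H+] at equilibrium.
Solve x² + 0.00043x − 1.23e-05 = 0 → x = 3.30 × 10^-3 M
Fraction ionized = 3.30 × 10^-3 / 0.0286 = 0.1154 → 11.5%

11.5%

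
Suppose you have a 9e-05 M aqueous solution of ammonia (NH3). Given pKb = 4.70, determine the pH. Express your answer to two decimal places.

pH = 9.53

NH3 + H2O ⇌ NH4+ + OH-
Kb = 10^(−4.70) = 2.00 × 10^-5
Let x = [OH-] at equilibrium. Kb = x²/(9e-05 − x).
Here C₀/Kb ≈ 4.5, so the small-x approximation fails. Use the quadratic:
x = [−2e-05 + √(2e-05² + 7.2e-09)]/2 = 3.36 × 10^-5 M
pOH = −log(3.36 × 10^-5) = 4.47; pH = 14.00 − 4.47 = 9.53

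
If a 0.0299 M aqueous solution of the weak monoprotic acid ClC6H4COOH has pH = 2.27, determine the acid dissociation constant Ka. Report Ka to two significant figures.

Ka = 1.2 × 10^-3

[H+] = 10^(-2.27) = 5.37 × 10^-3 M
At equilibrium [HA] = 0.0299 − 5.37 × 10^-3 = 2.45 × 10^-2 M
Ka = [H+][A-]/[HA] = (5.37 × 10^-3)² / 2.45 × 10^-2 = 1.2 × 10^-3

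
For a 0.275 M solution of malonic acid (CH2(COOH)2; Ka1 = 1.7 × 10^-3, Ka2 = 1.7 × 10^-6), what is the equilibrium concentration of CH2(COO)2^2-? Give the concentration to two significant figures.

1.7 × 10^-6 M

First ionization gives [H+] ≈ [CH2(COOH)COO-] = 2.08 × 10^-2 M.
Second step: Ka2 = [H+][CH2(COO)2^2-]/[CH2(COOH)COO-] ≈ [CH2(COO)2^2-] (since [H+] ≈ [CH2(COOH)COO-]).
So [CH2(COO)2^2-] ≈ Ka2.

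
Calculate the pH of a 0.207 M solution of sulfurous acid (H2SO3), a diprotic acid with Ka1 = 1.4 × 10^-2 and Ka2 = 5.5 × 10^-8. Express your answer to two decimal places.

Ka1 ≫ Ka2, so treat the first dissociation as the only significant source of H+.
Ka1 = x²/(0.207 − x) = 1.4 × 10^-2
Solving the quadratic: x = (−Ka1 + √(Ka1² + 4·Ka1·C₀))/2 = 4.73 × 10^-2 M
pH = −log(4.73 × 10^-2) = 1.33

pH = 1.33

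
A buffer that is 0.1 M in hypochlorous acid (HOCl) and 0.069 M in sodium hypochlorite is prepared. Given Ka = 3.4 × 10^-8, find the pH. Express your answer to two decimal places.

pKa = −log(3.4 × 10^-8) = 7.469
pH = pKa + log([A⁻]/[HA]) = 7.469 + log(0.069/0.1)
pH = 7.469 + (-0.161) = 7.31

pH = 7.31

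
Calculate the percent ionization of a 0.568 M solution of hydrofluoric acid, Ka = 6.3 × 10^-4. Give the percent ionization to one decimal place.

HF ⇌ F- + H+; let x = [H+] at equilibrium.
x ≈ √(Ka·C₀) = √(6.3 × 10^-4 × 0.568) = 1.89 × 10^-2 M
% ionization = x/C₀ × 100% = 1.89 × 10^-2/0.568 × 100% = 3.3%

3.3%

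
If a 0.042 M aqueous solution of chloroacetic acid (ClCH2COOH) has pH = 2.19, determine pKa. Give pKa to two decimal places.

pKa = 2.93

[H+] = 10^(-2.19) = 6.46 × 10^-3 M
At equilibrium [HA] = 0.042 − 6.46 × 10^-3 = 3.55 × 10^-2 M
Ka = [H+][A-]/[HA] = (6.46 × 10^-3)² / 3.55 × 10^-2 = 1.18 × 10^-3
pKa = -log(1.18 × 10^-3) = 2.93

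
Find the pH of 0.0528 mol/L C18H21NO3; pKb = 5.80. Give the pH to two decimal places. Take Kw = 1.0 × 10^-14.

C18H21NO3 + H2O ⇌ C18H22NO3+ + OH-
Kb = 10^(−5.80) = 1.58 × 10^-6
From the ICE table, Kb = x²/(0.0528 − x) = 1.58 × 10^-6.
Since Kb ≪ C₀, x ≈ √(Kb·C₀) = 2.89 × 10^-4 M.
pOH = 3.54, so pH = 14.00 − pOH = 10.46

pH = 10.46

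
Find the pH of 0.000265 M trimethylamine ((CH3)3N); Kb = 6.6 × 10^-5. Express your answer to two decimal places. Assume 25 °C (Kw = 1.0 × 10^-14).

pH = 10.01

(CH3)3N + H2O ⇌ (CH3)3NH+ + OH-
Let x = [OH-] at equilibrium. Kb = x²/(0.000265 − x).
Here C₀/Kb ≈ 4.02, so the small-x approximation fails. Use the quadratic:
x = (−Kb + √(Kb² + 4·Kb·C₀))/2 = 1.03 × 10^-4 M
pOH = 3.99, so pH = 14.00 − pOH = 10.01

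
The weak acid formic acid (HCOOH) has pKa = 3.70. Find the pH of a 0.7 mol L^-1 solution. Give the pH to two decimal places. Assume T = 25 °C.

HCOOH ⇌ HCOO- + H+
Ka = 10^(−3.70) = 2.00 × 10^-4
Ka = x²/(0.7 − x) = 2.00 × 10^-4
Since Ka ≪ C₀, x ≈ √(Ka·C₀) = 1.18 × 10^-2 M.
(x/C₀ = 1.7% < 5%, so the approximation holds.)
pH = −log[H+] = −log(1.18 × 10^-2) = 1.93

pH = 1.93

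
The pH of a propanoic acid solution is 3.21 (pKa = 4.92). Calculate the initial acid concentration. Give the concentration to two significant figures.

[H+] = 10^(-3.21) = 6.17 × 10^-4 M = x
Ka = 10^(−4.92) = 1.20 × 10^-5
Ka = x²/(C₀ − x) ⇒ C₀ = x + x²/Ka
C₀ = 6.17 × 10^-4 + (6.17 × 10^-4)²/(1.20 × 10^-5) = 3.23 × 10^-2 M

C₀ = 3.2 × 10^-2 M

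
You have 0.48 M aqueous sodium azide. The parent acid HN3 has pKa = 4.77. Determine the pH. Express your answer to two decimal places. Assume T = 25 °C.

N3- is the conjugate base of the weak acid HN3.
Ka = 10^(−4.77) = 1.70 × 10^-5
Kb = Kw/Ka = 1.0×10^-14 / 1.70 × 10^-5 = 5.88 × 10^-10
Let x = [OH-] at equilibrium. Kb = x²/(0.48 − x).
Neglecting x in the denominator: x = √(5.88 × 10^-10 × 0.48) = 1.68 × 10^-5 M
Check: 0.0035% ionized — well under 5%, approximation valid.
pOH = −log(1.68 × 10^-5) = 4.77; pH = 14.00 − 4.77 = 9.23

pH = 9.23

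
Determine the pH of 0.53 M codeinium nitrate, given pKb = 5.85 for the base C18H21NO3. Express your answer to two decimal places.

pH = 4.21

C18H22NO3+ is the conjugate acid of the weak base C18H21NO3.
Kb = 10^(−5.85) = 1.41 × 10^-6
Ka = Kw/Kb = 1.0×10^-14 / 1.41 × 10^-6 = 7.09 × 10^-9
Ka = [H+]²/(0.53 − [H+]) = 7.09 × 10^-9
Since Ka ≪ C₀, [H+] ≈ √(Ka·C₀) = 6.13 × 10^-5 M.
pH = −log[H+] = −log(6.13 × 10^-5) = 4.21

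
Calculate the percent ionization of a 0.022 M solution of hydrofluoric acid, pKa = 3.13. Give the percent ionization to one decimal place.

16.7%

HF ⇌ F- + H+; let x = [H+] at equilibrium.
Ka = 10^(−3.13) = 7.41 × 10^-4
Ka = x²/(C₀ − x); solving the quadratic gives x = 3.68 × 10^-3 M.
% ionization = x/C₀ × 100% = 3.68 × 10^-3/0.022 × 100% = 16.7%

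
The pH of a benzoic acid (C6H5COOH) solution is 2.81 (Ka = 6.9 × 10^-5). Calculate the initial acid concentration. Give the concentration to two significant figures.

C₀ = 3.6 × 10^-2 M

[H+] = 10^(-2.81) = 1.55 × 10^-3 M = x
Ka = x²/(C₀ − x) ⇒ C₀ = x + x²/Ka
C₀ = 1.55 × 10^-3 + (1.55 × 10^-3)²/(6.9 × 10^-5) = 3.64 × 10^-2 M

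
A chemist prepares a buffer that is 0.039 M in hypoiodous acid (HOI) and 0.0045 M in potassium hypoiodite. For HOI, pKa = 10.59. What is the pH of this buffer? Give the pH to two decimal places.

Using pH = pKa + log([base]/[acid]) with [base]/[acid] = 0.0045/0.039:
pH = 10.59 + (-0.938) = 9.65

pH = 9.65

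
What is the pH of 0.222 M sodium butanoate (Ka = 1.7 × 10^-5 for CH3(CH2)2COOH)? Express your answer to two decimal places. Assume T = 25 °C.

pH = 9.06

CH3(CH2)2COO- is the conjugate base of the weak acid CH3(CH2)2COOH.
Kb = Kw/Ka = 1.0×10^-14 / 1.7 × 10^-5 = 5.88 × 10^-10
From the ICE table, Kb = [OH-]²/(0.222 − [OH-]) = 5.88 × 10^-10.
Since Kb ≪ C₀, [OH-] ≈ √(Kb·C₀) = 1.14 × 10^-5 M.
Check: 0.0051% ionized — well under 5%, approximation valid.
pOH = −log(1.14 × 10^-5) = 4.94; pH = 14.00 − 4.94 = 9.06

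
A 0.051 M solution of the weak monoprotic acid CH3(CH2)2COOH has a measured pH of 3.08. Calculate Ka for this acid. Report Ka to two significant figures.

[H+] = 10^(-3.08) = 8.32 × 10^-4 M
At equilibrium [HA] = 0.051 − 8.32 × 10^-4 = 5.02 × 10^-2 M
Ka = [H+][A-]/[HA] = (8.32 × 10^-4)² / 5.02 × 10^-2 = 1.4 × 10^-5

Ka = 1.4 × 10^-5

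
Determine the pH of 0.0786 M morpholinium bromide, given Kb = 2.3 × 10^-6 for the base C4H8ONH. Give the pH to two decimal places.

C4H8ONH2+ is the conjugate acid of the weak base C4H8ONH.
Ka = Kw/Kb = 1.0×10^-14 / 2.3 × 10^-6 = 4.35 × 10^-9
Ka = x²/(0.0786 − x) = 4.35 × 10^-9
Assume x ≪ 0.0786: x ≈ √(4.35 × 10^-9 × 0.0786) = 1.85 × 10^-5 M
Check: 0.024% ionized — well under 5%, approximation valid.
pH = −log[H+] = −log(1.85 × 10^-5) = 4.73

pH = 4.73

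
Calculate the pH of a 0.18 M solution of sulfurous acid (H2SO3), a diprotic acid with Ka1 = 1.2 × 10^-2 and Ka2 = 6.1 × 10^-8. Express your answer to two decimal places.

pH = 1.39

Ka1 ≫ Ka2, so treat the first dissociation as the only significant source of H+.
Ka1 = x²/(0.18 − x) = 1.2 × 10^-2
Solving the quadratic: x = (−Ka1 + √(Ka1² + 4·Ka1·C₀))/2 = 4.09 × 10^-2 M
pH = −log(4.09 × 10^-2) = 1.39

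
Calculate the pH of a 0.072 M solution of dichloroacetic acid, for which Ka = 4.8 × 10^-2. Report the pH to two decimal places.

pH = 1.40

Cl2CHCOOH ⇌ Cl2CHCOO- + H+
Ka = x²/(0.072 − x) = 4.8 × 10^-2
The 5% rule fails; solving x² + Ka·x − Ka·C₀ = 0 exactly:
x = [−0.048 + √(0.048² + 0.0138)]/2 = 3.95 × 10^-2 M
pH = −log[H+] = −log(3.95 × 10^-2) = 1.40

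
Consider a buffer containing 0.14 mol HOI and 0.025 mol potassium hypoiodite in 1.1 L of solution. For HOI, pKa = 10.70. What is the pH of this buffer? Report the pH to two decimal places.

Using pH = pKa + log([base]/[acid]) with [base]/[acid] = 0.025/0.14:
pH = 10.70 + (-0.748) = 9.95

pH = 9.95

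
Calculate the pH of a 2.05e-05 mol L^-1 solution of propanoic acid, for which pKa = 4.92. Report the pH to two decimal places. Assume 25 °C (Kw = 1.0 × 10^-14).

pH = 4.97

CH3CH2COOH ⇌ CH3CH2COO- + H+
Ka = 10^(−4.92) = 1.20 × 10^-5
From the ICE table, Ka = x²/(2.05e-05 − x) = 1.20 × 10^-5.
The 5% rule fails; solving x² + Ka·x − Ka·C₀ = 0 exactly:
x = [−1.2e-05 + √(1.2e-05² + 9.84e-10)]/2 = 1.08 × 10^-5 M
pH = −log(1.08 × 10^-5) = 4.97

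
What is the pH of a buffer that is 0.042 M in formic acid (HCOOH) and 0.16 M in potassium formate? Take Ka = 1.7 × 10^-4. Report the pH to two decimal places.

pKa = −log(1.7 × 10^-4) = 3.770
Henderson–Hasselbalch: pH = pKa + log([HCOO-]/[HCOOH]) = 3.770 + log(0.16/0.042)
pH = 3.770 + (+0.581) = 4.35

pH = 4.35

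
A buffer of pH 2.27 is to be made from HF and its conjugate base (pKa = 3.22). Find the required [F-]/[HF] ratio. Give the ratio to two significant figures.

pH = pKa + log(r) ⇒ log(r) = 2.27 − 3.22 = -0.95
r = [F-]/[HF] = 10^(-0.95) = 0.112

ratio = 0.11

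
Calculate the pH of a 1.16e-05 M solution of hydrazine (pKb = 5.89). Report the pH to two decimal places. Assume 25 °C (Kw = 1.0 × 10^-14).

N2H4 + H2O ⇌ N2H5+ + OH-
Kb = 10^(−5.89) = 1.29 × 10^-6
Kb = [OH-]²/(1.16e-05 − [OH-]) = 1.29 × 10^-6
Here C₀/Kb ≈ 8.99, so the small-[OH-] approximation fails. Use the quadratic:
[OH-] = [−1.29e-06 + √(1.29e-06² + 5.99e-11)]/2 = 3.28 × 10^-6 M
pOH = −log(3.28 × 10^-6) = 5.48; pH = 14.00 − 5.48 = 8.52

pH = 8.52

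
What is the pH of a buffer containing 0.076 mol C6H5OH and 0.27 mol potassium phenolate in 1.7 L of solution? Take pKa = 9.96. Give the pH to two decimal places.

pH = 10.51

Using pH = pKa + log([base]/[acid]) with [base]/[acid] = 0.27/0.076:
pH = 9.96 + (+0.551) = 10.51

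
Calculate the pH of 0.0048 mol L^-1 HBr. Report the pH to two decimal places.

HBr is a strong acid and dissociates completely, so [H+] = 0.0048 M.
pH = -log(0.0048) = 2.32

pH = 2.32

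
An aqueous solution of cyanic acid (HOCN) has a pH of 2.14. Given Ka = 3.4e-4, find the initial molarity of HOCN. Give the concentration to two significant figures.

[H+] = 10^(-2.14) = 7.24 × 10^-3 M = x
Ka = x²/(C₀ − x) ⇒ C₀ = x + x²/Ka
C₀ = 7.24 × 10^-3 + (7.24 × 10^-3)²/(3.4 × 10^-4) = 1.61 × 10^-1 M

C₀ = 1.6 × 10^-1 M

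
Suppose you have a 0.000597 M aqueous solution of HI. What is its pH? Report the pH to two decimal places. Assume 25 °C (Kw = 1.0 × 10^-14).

HI is a strong acid and dissociates completely, so [H+] = 0.000597 M.
pH = -log(0.000597) = 3.22

pH = 3.22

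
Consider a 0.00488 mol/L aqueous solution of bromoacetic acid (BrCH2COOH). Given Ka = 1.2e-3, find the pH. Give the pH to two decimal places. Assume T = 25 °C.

BrCH2COOH ⇌ BrCH2COO- + H+
From the ICE table, Ka = [H+]²/(0.00488 − [H+]) = 1.2 × 10^-3.
Here C₀/Ka ≈ 4.07, so the small-[H+] approximation fails. Use the quadratic:
[H+] = [−0.0012 + √(0.0012² + 2.34e-05)]/2 = 1.89 × 10^-3 M
pH = −log[H+] = −log(1.89 × 10^-3) = 2.72

pH = 2.72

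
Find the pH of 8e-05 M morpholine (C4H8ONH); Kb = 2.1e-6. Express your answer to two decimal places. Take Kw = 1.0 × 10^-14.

pH = 9.08

C4H8ONH + H2O ⇌ C4H8ONH2+ + OH-
Let x = [OH-] at equilibrium. Kb = x²/(8e-05 − x).
The 5% rule fails; solving x² + Kb·x − Kb·C₀ = 0 exactly:
x = (−Kb + √(Kb² + 4·Kb·C₀))/2 = 1.20 × 10^-5 M
pOH = 4.92, so pH = 14.00 − pOH = 9.08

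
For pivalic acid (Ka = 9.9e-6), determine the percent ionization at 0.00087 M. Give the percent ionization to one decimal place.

10.1%

(CH3)3CCOOH ⇌ (CH3)3CCOO- + H+; let x = [H+] at equilibrium.
Solve x² + 9.9e-06x − 8.61e-09 = 0 → x = 8.80 × 10^-5 M
% ionization = x/C₀ × 100% = 8.80 × 10^-5/0.00087 × 100% = 10.1%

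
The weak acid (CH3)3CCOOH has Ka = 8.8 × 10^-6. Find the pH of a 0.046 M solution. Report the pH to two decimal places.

pH = 3.20

(CH3)3CCOOH ⇌ (CH3)3CCOO- + H+
Ka = x²/(0.046 − x) = 8.8 × 10^-6
Assume x ≪ 0.046: x ≈ √(8.8 × 10^-6 × 0.046) = 6.36 × 10^-4 M
pH = −log(6.36 × 10^-4) = 3.20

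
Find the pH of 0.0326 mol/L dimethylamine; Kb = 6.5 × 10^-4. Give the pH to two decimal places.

(CH3)2NH + H2O ⇌ (CH3)2NH2+ + OH-
Kb = x²/(0.0326 − x) = 6.5 × 10^-4
Here C₀/Kb ≈ 50.2, so the small-x approximation fails. Use the quadratic:
x = (−Kb + √(Kb² + 4·Kb·C₀))/2 = 4.29 × 10^-3 M
pOH = −log(4.29 × 10^-3) = 2.37; pH = 14.00 − 2.37 = 11.63

pH = 11.63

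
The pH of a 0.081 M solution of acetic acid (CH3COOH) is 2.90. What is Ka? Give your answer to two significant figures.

[H+] = 10^(-2.90) = 1.26 × 10^-3 M
At equilibrium [HA] = 0.081 − 1.26 × 10^-3 = 7.97 × 10^-2 M
Ka = [H+][A-]/[HA] = (1.26 × 10^-3)² / 7.97 × 10^-2 = 2.0 × 10^-5

Ka = 2.0 × 10^-5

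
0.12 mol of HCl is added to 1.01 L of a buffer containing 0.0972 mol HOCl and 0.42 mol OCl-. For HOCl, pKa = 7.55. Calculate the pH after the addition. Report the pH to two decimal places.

After neutralization: n(HOCl) = 0.217 mol, n(OCl-) = 0.3 mol.
pH = pKa + log([A⁻]/[HA]) = 7.55 + log(0.3/0.217) = 7.55 +0.141

pH = 7.69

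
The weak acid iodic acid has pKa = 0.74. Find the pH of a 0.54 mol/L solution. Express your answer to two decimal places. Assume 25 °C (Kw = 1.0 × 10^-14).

pH = 0.63

HIO3 ⇌ IO3- + H+
Ka = 10^(−0.74) = 1.82 × 10^-1
From the ICE table, Ka = x²/(0.54 − x) = 1.82 × 10^-1.
Here C₀/Ka ≈ 2.97, so the small-x approximation fails. Use the quadratic:
x = [−0.182 + √(0.182² + 0.393)]/2 = 2.35 × 10^-1 M
pH = −log(2.35 × 10^-1) = 0.63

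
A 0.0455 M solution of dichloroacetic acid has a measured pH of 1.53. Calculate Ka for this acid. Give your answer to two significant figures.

Ka = 5.4 × 10^-2

[H+] = 10^(-1.53) = 2.95 × 10^-2 M
At equilibrium [HA] = 0.0455 − 2.95 × 10^-2 = 1.60 × 10^-2 M
Ka = [H+][A-]/[HA] = (2.95 × 10^-2)² / 1.60 × 10^-2 = 5.4 × 10^-2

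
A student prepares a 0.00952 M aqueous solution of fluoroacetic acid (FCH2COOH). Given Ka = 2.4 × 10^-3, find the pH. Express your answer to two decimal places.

FCH2COOH ⇌ FCH2COO- + H+
From the ICE table, Ka = x²/(0.00952 − x) = 2.4 × 10^-3.
The 5% rule fails; solving x² + Ka·x − Ka·C₀ = 0 exactly:
x = (−Ka + √(Ka² + 4·Ka·C₀))/2 = 3.73 × 10^-3 M
pH = −log(3.73 × 10^-3) = 2.43

pH = 2.43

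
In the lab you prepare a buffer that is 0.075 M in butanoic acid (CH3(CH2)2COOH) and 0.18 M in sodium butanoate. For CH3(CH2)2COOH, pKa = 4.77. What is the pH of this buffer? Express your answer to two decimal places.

pH = 5.15

Henderson–Hasselbalch: pH = pKa + log([CH3(CH2)2COO-]/[CH3(CH2)2COOH]) = 4.77 + log(0.18/0.075)
pH = 4.77 + (+0.380) = 5.15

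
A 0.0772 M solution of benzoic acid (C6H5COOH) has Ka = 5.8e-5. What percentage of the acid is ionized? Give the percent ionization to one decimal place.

2.7%

C6H5COOH ⇌ C6H5COO- + H+; let x = [H+] at equilibrium.
x ≈ √(Ka·C₀) = √(5.8 × 10^-5 × 0.0772) = 2.12 × 10^-3 M
Fraction ionized = 2.12 × 10^-3 / 0.0772 = 0.0275 → 2.7%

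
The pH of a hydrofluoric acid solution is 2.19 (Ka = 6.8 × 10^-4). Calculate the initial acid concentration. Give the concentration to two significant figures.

C₀ = 6.8 × 10^-2 M

[H+] = 10^(-2.19) = 6.46 × 10^-3 M = x
Ka = x²/(C₀ − x) ⇒ C₀ = x + x²/Ka
C₀ = 6.46 × 10^-3 + (6.46 × 10^-3)²/(6.8 × 10^-4) = 6.78 × 10^-2 M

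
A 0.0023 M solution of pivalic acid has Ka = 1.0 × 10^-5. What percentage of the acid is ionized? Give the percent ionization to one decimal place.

6.4%

(CH3)3CCOOH ⇌ (CH3)3CCOO- + H+; let x = [H+] at equilibrium.
Solve x² + 1e-05x − 2.3e-08 = 0 → x = 1.47 × 10^-4 M
% ionization = x/C₀ × 100% = 1.47 × 10^-4/0.0023 × 100% = 6.4%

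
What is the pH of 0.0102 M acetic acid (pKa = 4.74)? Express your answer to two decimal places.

pH = 3.37

CH3COOH ⇌ CH3COO- + H+
Ka = 10^(−4.74) = 1.82 × 10^-5
Ka = x²/(0.0102 − x) = 1.82 × 10^-5
Since Ka ≪ C₀, x ≈ √(Ka·C₀) = 4.31 × 10^-4 M.
pH = −log(4.31 × 10^-4) = 3.37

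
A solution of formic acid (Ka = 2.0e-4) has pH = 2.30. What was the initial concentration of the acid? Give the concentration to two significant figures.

[H+] = 10^(-2.30) = 5.01 × 10^-3 M = x
Ka = x²/(C₀ − x) ⇒ C₀ = x + x²/Ka
C₀ = 5.01 × 10^-3 + (5.01 × 10^-3)²/(2.0 × 10^-4) = 1.31 × 10^-1 M

C₀ = 1.3 × 10^-1 M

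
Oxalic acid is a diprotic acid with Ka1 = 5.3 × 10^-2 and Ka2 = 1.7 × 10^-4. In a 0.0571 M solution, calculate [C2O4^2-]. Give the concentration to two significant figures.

1.7 × 10^-4 M

First ionization gives [H+] ≈ [HC2O4-] = 3.46 × 10^-2 M.
Second step: Ka2 = [H+][C2O4^2-]/[HC2O4-] ≈ [C2O4^2-] (since [H+] ≈ [HC2O4-]).
So [C2O4^2-] ≈ Ka2.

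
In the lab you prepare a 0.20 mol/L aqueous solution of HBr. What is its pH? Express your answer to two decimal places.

HBr is a strong acid and dissociates completely, so [H+] = 0.20 M.
pH = -log(0.2) = 0.70

pH = 0.70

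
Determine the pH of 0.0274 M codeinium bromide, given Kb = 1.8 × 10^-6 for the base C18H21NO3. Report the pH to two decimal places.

C18H22NO3+ is the conjugate acid of the weak base C18H21NO3.
Ka = Kw/Kb = 1.0×10^-14 / 1.8 × 10^-6 = 5.56 × 10^-9
Let x = [H+] at equilibrium. Ka = x²/(0.0274 − x).
Assume x ≪ 0.0274: x ≈ √(5.56 × 10^-9 × 0.0274) = 1.23 × 10^-5 M
Check: 0.045% ionized — well under 5%, approximation valid.
pH = −log(1.23 × 10^-5) = 4.91

pH = 4.91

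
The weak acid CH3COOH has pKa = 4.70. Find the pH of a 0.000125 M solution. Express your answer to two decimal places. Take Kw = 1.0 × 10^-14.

CH3COOH ⇌ CH3COO- + H+
Ka = 10^(−4.70) = 2.00 × 10^-5
Ka = [H+]²/(0.000125 − [H+]) = 2.00 × 10^-5
The 5% rule fails; solving [H+]² + Ka·[H+] − Ka·C₀ = 0 exactly:
[H+] = [−2e-05 + √(2e-05² + 1e-08)]/2 = 4.10 × 10^-5 M
pH = −log[H+] = −log(4.10 × 10^-5) = 4.39

pH = 4.39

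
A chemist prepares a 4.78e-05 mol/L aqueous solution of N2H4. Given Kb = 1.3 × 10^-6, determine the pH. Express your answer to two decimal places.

pH = 8.86

N2H4 + H2O ⇌ N2H5+ + OH-
Let x = [OH-] at equilibrium. Kb = x²/(4.78e-05 − x).
The 5% rule fails; solving x² + Kb·x − Kb·C₀ = 0 exactly:
x = (−Kb + √(Kb² + 4·Kb·C₀))/2 = 7.26 × 10^-6 M
pOH = 5.14, so pH = 14.00 − pOH = 8.86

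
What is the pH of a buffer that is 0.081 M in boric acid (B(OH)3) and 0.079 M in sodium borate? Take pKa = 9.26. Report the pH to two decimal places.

pH = pKa + log([A⁻]/[HA]) = 9.26 + log(0.079/0.081)
pH = 9.26 + (-0.011) = 9.25

pH = 9.25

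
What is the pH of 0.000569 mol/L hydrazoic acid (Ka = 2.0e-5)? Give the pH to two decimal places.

pH = 4.01

HN3 ⇌ N3- + H+
Ka = [H+]²/(0.000569 − [H+]) = 2.0 × 10^-5
Here C₀/Ka ≈ 28.4, so the small-[H+] approximation fails. Use the quadratic:
[H+] = [−2e-05 + √(2e-05² + 4.55e-08)]/2 = 9.71 × 10^-5 M
pH = −log[H+] = −log(9.71 × 10^-5) = 4.01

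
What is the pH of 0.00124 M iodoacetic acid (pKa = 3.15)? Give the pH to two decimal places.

ICH2COOH ⇌ ICH2COO- + H+
Ka = 10^(−3.15) = 7.08 × 10^-4
Let x = [H+] at equilibrium. Ka = x²/(0.00124 − x).
x is not negligible relative to C₀; solve x² + 0.000708·x − 8.78e-07 = 0.
x = [−0.000708 + √(0.000708² + 3.51e-06)]/2 = 6.48 × 10^-4 M
pH = −log[H+] = −log(6.48 × 10^-4) = 3.19

pH = 3.19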